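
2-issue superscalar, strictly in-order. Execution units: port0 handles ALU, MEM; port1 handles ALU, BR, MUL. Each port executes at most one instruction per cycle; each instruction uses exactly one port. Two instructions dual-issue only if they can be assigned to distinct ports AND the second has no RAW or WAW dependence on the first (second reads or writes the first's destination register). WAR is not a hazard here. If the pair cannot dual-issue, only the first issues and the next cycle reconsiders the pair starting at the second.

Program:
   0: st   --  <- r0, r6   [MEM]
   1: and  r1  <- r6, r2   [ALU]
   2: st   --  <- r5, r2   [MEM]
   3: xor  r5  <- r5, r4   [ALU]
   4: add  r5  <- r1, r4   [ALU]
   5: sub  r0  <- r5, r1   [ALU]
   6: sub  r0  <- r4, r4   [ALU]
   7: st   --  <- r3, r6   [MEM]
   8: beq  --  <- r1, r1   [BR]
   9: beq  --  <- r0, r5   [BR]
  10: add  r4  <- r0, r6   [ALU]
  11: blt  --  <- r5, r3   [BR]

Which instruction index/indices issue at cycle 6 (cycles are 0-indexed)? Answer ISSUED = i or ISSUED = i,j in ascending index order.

0. st/and @i0,i1  | dual
1. st/xor @i2,i3  | dual
2. add @i4  | RAW r5
3. sub @i5  | WAW r0
4. sub/st @i6,i7  | dual
5. beq @i8  | no-port BR/BR
6. beq/add @i9,i10  | dual
7. blt @i11  | tail

ISSUED = 9,10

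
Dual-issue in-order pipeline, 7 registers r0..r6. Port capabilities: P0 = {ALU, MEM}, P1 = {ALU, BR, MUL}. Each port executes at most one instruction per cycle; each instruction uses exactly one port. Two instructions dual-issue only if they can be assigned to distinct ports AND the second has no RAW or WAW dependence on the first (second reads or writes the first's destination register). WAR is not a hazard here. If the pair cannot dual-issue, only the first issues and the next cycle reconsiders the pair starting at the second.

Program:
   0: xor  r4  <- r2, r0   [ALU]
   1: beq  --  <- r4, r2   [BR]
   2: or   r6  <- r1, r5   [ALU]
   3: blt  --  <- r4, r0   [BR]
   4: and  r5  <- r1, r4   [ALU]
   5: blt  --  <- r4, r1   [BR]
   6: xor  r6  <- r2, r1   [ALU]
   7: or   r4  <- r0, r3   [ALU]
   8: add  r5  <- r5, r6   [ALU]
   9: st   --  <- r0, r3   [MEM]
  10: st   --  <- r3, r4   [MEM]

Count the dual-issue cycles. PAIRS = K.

[0] i0  xor.ALU  -- RAW r4
[1] i1,i2  beq.BR or.ALU  -- pair
[2] i3,i4  blt.BR and.ALU  -- pair
[3] i5,i6  blt.BR xor.ALU  -- pair
[4] i7,i8  or.ALU add.ALU  -- pair
[5] i9  st.MEM  -- no-port MEM/MEM
[6] i10  st.MEM  -- tail

PAIRS = 4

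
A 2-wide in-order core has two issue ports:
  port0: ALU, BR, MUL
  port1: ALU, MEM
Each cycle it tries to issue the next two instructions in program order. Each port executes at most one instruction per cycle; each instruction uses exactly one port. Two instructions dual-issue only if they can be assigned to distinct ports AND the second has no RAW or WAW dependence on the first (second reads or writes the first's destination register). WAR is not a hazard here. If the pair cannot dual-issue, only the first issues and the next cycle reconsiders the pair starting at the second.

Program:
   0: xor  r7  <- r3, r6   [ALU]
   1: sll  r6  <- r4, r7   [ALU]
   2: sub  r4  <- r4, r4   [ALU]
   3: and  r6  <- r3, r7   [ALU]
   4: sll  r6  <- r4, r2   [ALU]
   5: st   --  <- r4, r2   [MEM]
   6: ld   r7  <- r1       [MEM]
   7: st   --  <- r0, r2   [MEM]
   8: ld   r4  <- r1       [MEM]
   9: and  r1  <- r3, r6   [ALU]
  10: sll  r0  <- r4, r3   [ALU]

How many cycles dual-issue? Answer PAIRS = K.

PAIRS = 3

  cy0 -> i0 (xor.ALU) RAW r7
  cy1 -> i1+i2 (sll.ALU;sub.ALU) pair
  cy2 -> i3 (and.ALU) WAW r6
  cy3 -> i4+i5 (sll.ALU;st.MEM) pair
  cy4 -> i6 (ld.MEM) no-port MEM/MEM
  cy5 -> i7 (st.MEM) no-port MEM/MEM
  cy6 -> i8+i9 (ld.MEM;and.ALU) pair
  cy7 -> i10 (sll.ALU) tail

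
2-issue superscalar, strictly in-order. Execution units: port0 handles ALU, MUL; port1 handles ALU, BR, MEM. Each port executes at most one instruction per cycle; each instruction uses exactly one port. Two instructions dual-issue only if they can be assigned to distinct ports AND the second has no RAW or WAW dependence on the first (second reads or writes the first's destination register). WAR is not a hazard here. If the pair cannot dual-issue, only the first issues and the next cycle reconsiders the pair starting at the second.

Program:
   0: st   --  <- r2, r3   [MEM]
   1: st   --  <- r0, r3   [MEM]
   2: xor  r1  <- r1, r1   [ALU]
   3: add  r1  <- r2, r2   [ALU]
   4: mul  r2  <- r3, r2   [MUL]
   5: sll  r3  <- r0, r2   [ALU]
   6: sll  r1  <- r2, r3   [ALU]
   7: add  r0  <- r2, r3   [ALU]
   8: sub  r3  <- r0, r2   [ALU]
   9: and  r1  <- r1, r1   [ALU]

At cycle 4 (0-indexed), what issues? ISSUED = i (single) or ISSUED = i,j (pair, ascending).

ISSUED = 6,7

[0] i0  st.MEM  -- no-port MEM/MEM
[1] i1&i2  st.MEM xor.ALU  -- 2-wide
[2] i3&i4  add.ALU mul.MUL  -- 2-wide
[3] i5  sll.ALU  -- RAW r3
[4] i6&i7  sll.ALU add.ALU  -- 2-wide
[5] i8&i9  sub.ALU and.ALU  -- 2-wide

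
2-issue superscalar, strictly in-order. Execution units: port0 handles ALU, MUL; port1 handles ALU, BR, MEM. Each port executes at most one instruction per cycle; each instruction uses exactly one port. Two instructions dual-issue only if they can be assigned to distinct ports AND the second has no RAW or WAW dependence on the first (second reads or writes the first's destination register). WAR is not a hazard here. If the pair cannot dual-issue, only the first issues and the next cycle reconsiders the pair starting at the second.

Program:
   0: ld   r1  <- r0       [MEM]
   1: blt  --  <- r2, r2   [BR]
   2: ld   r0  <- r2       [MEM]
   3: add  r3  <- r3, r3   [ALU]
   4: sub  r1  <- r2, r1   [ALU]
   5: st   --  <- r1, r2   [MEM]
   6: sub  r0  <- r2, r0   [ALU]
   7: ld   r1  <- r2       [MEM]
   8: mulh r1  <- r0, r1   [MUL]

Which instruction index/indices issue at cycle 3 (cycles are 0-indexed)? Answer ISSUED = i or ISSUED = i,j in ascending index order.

ISSUED = 4

0. ld.MEM @i0  | no-port MEM/BR
1. blt.BR @i1  | no-port BR/MEM
2. ld.MEM/add.ALU @i2,i3  | dual
3. sub.ALU @i4  | RAW r1
4. st.MEM/sub.ALU @i5,i6  | dual
5. ld.MEM @i7  | RAW+WAW r1
6. mulh.MUL @i8  | tail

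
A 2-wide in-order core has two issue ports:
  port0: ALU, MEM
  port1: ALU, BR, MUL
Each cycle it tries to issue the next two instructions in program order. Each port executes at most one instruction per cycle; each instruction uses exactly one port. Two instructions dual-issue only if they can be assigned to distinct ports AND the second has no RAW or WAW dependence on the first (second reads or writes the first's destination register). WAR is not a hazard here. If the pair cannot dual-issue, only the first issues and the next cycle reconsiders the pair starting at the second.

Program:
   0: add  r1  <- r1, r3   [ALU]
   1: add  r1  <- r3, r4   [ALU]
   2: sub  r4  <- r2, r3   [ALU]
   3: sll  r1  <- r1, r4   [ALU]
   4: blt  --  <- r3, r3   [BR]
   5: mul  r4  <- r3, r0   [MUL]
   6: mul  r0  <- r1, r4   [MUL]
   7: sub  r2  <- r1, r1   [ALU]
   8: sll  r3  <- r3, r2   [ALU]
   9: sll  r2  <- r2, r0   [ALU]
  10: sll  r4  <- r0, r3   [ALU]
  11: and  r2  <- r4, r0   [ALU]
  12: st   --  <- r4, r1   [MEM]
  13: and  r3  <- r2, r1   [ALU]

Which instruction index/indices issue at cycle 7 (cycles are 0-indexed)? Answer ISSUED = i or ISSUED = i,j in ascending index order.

ISSUED = 11,12

[0] i0  add  -- WAW r1
[1] i1/i2  add;sub  -- dual
[2] i3/i4  sll;blt  -- dual
[3] i5  mul  -- no-port MUL/MUL
[4] i6/i7  mul;sub  -- dual
[5] i8/i9  sll;sll  -- dual
[6] i10  sll  -- RAW r4
[7] i11/i12  and;st  -- dual
[8] i13  and  -- tail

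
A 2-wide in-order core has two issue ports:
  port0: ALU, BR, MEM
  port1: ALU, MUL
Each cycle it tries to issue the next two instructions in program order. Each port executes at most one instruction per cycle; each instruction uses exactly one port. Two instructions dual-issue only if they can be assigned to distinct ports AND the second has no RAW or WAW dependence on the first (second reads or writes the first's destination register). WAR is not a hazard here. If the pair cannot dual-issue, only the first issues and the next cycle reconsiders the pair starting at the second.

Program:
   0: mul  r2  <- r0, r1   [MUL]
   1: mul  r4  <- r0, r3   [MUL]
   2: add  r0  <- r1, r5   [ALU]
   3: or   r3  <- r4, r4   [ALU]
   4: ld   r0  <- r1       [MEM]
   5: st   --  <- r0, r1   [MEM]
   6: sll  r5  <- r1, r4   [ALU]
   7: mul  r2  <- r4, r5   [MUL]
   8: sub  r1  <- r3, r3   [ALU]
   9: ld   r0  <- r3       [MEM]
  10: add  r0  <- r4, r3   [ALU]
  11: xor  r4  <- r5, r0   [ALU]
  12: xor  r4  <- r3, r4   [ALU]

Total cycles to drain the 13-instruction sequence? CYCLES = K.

CYCLES = 9

#0 head=0: mul i0 no-port MUL/MUL
#1 head=1: mul/add i1,i2 2-wide
#2 head=3: or/ld i3,i4 2-wide
#3 head=5: st/sll i5,i6 2-wide
#4 head=7: mul/sub i7,i8 2-wide
#5 head=9: ld i9 WAW r0
#6 head=10: add i10 RAW r0
#7 head=11: xor i11 RAW+WAW r4
#8 head=12: xor i12 tail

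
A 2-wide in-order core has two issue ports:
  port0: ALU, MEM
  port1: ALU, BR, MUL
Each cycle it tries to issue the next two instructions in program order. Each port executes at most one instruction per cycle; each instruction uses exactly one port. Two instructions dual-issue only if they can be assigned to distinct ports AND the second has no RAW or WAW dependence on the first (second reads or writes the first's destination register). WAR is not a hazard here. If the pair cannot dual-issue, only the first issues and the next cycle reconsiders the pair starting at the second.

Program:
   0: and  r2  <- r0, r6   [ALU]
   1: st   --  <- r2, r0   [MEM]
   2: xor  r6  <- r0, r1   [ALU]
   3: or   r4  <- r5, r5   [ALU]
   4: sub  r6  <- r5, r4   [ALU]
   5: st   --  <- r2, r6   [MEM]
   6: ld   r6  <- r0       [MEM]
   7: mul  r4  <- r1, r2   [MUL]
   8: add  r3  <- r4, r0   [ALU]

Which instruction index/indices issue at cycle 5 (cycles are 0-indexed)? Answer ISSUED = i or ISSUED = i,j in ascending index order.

0. and.ALU @i0  | RAW r2
1. st.MEM/xor.ALU @i1/i2  | pair
2. or.ALU @i3  | RAW r4
3. sub.ALU @i4  | RAW r6
4. st.MEM @i5  | no-port MEM/MEM
5. ld.MEM/mul.MUL @i6/i7  | pair
6. add.ALU @i8  | tail

ISSUED = 6,7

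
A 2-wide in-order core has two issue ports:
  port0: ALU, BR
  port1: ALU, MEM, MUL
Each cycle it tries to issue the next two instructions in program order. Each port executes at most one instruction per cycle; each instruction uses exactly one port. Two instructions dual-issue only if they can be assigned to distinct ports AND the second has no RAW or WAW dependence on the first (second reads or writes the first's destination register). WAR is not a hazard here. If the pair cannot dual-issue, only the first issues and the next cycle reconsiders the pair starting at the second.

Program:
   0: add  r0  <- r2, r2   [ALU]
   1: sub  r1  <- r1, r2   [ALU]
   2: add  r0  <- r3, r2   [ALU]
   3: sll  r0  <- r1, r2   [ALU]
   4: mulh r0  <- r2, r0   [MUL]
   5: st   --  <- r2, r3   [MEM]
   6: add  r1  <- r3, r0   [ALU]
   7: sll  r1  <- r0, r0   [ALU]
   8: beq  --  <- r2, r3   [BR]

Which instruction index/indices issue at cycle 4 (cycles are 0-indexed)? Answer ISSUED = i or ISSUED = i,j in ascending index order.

  cy0 -> i0&i1 (add/sub) dual
  cy1 -> i2 (add) WAW r0
  cy2 -> i3 (sll) RAW+WAW r0
  cy3 -> i4 (mulh) no-port MUL/MEM
  cy4 -> i5&i6 (st/add) dual
  cy5 -> i7&i8 (sll/beq) dual

ISSUED = 5,6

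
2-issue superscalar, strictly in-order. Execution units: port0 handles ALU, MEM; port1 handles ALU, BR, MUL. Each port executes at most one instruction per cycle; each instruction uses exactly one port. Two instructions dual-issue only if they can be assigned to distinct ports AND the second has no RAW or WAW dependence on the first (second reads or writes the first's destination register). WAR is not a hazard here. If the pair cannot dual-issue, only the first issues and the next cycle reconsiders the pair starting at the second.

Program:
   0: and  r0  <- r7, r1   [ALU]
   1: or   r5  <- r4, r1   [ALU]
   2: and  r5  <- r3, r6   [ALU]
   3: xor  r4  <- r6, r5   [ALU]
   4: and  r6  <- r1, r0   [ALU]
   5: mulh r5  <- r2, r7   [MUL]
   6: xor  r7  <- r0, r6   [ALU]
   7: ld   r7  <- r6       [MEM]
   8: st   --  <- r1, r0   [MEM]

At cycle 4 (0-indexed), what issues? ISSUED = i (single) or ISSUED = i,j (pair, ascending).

ISSUED = 7

[0] i0,i1  and+or  -- dual
[1] i2  and  -- RAW r5
[2] i3,i4  xor+and  -- dual
[3] i5,i6  mulh+xor  -- dual
[4] i7  ld  -- no-port MEM/MEM
[5] i8  st  -- tail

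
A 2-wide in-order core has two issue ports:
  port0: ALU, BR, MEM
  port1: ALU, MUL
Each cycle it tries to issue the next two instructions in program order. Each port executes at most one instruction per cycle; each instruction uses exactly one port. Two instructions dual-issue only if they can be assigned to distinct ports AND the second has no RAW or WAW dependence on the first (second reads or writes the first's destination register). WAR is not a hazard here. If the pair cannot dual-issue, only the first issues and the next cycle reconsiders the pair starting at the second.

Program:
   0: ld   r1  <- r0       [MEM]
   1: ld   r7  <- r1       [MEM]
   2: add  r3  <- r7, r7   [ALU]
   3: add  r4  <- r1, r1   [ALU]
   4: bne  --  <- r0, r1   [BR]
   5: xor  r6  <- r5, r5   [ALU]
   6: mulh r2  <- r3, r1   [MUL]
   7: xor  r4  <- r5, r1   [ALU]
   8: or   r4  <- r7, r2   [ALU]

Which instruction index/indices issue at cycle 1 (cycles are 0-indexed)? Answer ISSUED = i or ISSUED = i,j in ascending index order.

ISSUED = 1

  cy0 -> i0 (ld) no-port MEM/MEM
  cy1 -> i1 (ld) RAW r7
  cy2 -> i2&i3 (add add) pair
  cy3 -> i4&i5 (bne xor) pair
  cy4 -> i6&i7 (mulh xor) pair
  cy5 -> i8 (or) tail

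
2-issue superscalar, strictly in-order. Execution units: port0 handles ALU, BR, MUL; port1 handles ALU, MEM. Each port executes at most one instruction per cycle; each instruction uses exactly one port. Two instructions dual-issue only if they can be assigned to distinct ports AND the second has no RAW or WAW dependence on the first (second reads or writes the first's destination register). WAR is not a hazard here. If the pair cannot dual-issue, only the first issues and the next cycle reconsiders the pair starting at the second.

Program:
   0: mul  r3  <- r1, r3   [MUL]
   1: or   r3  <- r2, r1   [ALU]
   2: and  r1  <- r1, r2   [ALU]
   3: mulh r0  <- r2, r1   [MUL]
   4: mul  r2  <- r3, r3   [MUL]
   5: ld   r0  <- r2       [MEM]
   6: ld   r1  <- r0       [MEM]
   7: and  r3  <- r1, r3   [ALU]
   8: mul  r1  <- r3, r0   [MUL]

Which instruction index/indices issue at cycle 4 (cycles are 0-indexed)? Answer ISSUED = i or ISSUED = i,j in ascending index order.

t=0 i0:mul ; WAW r3
t=1 i1,i2:or/and ; 2-wide
t=2 i3:mulh ; no-port MUL/MUL
t=3 i4:mul ; RAW r2
t=4 i5:ld ; no-port MEM/MEM
t=5 i6:ld ; RAW r1
t=6 i7:and ; RAW r3
t=7 i8:mul ; tail

ISSUED = 5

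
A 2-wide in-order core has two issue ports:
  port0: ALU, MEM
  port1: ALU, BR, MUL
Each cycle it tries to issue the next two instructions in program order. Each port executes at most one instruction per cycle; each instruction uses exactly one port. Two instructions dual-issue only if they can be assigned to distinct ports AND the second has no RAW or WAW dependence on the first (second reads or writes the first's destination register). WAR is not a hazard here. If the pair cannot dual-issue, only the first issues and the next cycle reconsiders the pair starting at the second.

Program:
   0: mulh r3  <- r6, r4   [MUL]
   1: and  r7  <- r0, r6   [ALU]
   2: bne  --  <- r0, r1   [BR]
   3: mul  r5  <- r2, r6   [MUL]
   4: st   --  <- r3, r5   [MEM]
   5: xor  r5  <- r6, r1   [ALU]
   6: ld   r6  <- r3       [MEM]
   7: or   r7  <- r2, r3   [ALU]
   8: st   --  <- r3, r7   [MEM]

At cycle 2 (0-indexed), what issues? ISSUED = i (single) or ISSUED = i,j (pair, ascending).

ISSUED = 3

#0 head=0: mulh.MUL/and.ALU i0&i1 dual
#1 head=2: bne.BR i2 no-port BR/MUL
#2 head=3: mul.MUL i3 RAW r5
#3 head=4: st.MEM/xor.ALU i4&i5 dual
#4 head=6: ld.MEM/or.ALU i6&i7 dual
#5 head=8: st.MEM i8 tail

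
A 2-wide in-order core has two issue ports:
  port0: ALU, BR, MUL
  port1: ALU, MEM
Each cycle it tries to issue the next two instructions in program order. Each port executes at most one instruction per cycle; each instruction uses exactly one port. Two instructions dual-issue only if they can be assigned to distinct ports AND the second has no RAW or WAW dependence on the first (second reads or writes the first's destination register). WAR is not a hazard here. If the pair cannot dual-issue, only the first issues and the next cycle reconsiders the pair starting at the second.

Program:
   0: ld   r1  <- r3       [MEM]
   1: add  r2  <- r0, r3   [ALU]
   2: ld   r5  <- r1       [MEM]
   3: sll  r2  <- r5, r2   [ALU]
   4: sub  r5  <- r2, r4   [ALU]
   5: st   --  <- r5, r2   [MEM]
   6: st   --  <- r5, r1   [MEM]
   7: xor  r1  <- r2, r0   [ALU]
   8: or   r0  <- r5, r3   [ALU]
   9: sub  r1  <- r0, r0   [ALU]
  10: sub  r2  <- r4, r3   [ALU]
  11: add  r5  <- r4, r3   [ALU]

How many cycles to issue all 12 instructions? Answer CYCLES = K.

t=0 i0&i1:ld+add ; pair
t=1 i2:ld ; RAW r5
t=2 i3:sll ; RAW r2
t=3 i4:sub ; RAW r5
t=4 i5:st ; no-port MEM/MEM
t=5 i6&i7:st+xor ; pair
t=6 i8:or ; RAW r0
t=7 i9&i10:sub+sub ; pair
t=8 i11:add ; tail

CYCLES = 9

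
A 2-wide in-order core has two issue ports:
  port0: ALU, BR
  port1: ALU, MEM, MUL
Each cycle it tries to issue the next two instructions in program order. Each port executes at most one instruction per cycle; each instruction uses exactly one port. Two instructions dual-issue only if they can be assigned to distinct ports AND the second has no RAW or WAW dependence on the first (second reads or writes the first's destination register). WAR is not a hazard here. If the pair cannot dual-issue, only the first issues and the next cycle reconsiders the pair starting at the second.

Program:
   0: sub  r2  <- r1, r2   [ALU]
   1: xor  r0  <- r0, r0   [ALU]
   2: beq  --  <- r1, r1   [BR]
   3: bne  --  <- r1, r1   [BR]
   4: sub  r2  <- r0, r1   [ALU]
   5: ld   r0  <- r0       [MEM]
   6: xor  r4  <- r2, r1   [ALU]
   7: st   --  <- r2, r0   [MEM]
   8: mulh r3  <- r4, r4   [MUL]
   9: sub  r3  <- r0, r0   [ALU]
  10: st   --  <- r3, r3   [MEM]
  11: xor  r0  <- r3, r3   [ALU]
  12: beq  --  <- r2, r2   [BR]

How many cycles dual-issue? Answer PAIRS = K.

PAIRS = 4

t=0 i0/i1:sub.ALU/xor.ALU ; 2-wide
t=1 i2:beq.BR ; no-port BR/BR
t=2 i3/i4:bne.BR/sub.ALU ; 2-wide
t=3 i5/i6:ld.MEM/xor.ALU ; 2-wide
t=4 i7:st.MEM ; no-port MEM/MUL
t=5 i8:mulh.MUL ; WAW r3
t=6 i9:sub.ALU ; RAW r3
t=7 i10/i11:st.MEM/xor.ALU ; 2-wide
t=8 i12:beq.BR ; tail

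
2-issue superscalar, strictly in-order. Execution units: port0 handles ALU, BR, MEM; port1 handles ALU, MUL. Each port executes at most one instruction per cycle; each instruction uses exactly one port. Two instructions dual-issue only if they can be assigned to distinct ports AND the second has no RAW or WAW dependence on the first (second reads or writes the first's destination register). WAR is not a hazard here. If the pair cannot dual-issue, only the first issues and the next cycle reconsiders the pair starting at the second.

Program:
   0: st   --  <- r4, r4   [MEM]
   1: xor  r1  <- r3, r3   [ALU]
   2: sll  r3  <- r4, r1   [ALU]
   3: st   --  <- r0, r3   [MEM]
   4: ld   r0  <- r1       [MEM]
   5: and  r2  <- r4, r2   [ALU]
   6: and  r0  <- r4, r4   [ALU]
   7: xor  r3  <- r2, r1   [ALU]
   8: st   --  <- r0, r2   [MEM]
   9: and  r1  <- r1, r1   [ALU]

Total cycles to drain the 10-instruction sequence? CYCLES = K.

CYCLES = 6

#0 head=0: st.MEM xor.ALU i0&i1 dual
#1 head=2: sll.ALU i2 RAW r3
#2 head=3: st.MEM i3 no-port MEM/MEM
#3 head=4: ld.MEM and.ALU i4&i5 dual
#4 head=6: and.ALU xor.ALU i6&i7 dual
#5 head=8: st.MEM and.ALU i8&i9 dual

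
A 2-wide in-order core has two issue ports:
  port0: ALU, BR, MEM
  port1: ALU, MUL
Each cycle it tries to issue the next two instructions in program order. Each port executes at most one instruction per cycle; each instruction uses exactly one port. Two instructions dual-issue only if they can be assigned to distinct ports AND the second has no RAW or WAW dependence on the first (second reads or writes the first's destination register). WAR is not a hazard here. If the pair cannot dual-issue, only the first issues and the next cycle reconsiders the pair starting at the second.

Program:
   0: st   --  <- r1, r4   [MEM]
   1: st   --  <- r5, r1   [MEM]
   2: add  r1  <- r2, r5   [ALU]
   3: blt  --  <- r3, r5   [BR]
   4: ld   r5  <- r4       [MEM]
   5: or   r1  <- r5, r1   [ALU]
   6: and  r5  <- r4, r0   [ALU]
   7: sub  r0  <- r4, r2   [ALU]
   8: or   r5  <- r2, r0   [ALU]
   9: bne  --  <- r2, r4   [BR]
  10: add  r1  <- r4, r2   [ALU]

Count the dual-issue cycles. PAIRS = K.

  cy0 -> i0 (st) no-port MEM/MEM
  cy1 -> i1&i2 (st+add) dual
  cy2 -> i3 (blt) no-port BR/MEM
  cy3 -> i4 (ld) RAW r5
  cy4 -> i5&i6 (or+and) dual
  cy5 -> i7 (sub) RAW r0
  cy6 -> i8&i9 (or+bne) dual
  cy7 -> i10 (add) tail

PAIRS = 3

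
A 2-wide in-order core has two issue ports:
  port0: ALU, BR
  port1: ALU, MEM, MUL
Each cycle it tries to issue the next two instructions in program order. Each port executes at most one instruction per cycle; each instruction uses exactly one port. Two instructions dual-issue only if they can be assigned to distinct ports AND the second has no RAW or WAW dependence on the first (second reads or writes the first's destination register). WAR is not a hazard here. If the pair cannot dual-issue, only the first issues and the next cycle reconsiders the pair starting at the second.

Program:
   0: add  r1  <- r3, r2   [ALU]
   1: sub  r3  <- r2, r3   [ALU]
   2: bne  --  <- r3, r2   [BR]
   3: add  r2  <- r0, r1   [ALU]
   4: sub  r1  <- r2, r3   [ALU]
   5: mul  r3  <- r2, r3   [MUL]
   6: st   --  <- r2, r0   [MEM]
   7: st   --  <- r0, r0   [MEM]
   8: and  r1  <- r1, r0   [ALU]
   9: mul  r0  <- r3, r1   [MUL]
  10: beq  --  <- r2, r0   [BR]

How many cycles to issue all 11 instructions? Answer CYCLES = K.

c0: i0&i1 add+sub  dual
c1: i2&i3 bne+add  dual
c2: i4&i5 sub+mul  dual
c3: i6 st  no-port MEM/MEM
c4: i7&i8 st+and  dual
c5: i9 mul  RAW r0
c6: i10 beq  tail

CYCLES = 7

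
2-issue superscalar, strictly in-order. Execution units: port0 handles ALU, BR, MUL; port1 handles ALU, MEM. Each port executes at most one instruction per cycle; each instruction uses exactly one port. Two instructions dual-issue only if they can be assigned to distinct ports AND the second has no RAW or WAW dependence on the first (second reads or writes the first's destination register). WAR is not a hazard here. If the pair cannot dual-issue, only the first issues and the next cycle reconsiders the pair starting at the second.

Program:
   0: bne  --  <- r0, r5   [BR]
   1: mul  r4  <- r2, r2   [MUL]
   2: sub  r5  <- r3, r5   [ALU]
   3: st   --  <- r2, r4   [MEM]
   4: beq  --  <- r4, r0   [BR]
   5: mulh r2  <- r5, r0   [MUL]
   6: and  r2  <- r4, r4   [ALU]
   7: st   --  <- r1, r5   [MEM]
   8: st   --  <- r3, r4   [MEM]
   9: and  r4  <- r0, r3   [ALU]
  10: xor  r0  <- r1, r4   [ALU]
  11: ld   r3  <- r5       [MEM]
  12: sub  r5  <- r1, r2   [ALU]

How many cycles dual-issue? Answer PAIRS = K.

  cy0 -> i0 (bne.BR) no-port BR/MUL
  cy1 -> i1&i2 (mul.MUL+sub.ALU) pair
  cy2 -> i3&i4 (st.MEM+beq.BR) pair
  cy3 -> i5 (mulh.MUL) WAW r2
  cy4 -> i6&i7 (and.ALU+st.MEM) pair
  cy5 -> i8&i9 (st.MEM+and.ALU) pair
  cy6 -> i10&i11 (xor.ALU+ld.MEM) pair
  cy7 -> i12 (sub.ALU) tail

PAIRS = 5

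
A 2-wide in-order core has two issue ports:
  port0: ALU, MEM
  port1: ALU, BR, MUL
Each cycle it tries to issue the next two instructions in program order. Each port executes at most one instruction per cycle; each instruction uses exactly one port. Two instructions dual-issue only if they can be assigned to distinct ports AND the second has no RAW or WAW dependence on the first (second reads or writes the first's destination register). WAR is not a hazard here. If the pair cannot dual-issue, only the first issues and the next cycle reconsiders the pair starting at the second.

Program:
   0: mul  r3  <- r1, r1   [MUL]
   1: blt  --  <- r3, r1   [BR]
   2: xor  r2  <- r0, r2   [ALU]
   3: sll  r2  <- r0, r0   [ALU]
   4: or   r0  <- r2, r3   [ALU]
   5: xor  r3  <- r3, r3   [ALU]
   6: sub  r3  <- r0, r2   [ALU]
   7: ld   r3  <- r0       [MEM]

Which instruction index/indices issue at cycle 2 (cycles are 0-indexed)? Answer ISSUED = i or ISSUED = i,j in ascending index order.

ISSUED = 3

#0 head=0: mul.MUL i0 no-port MUL/BR
#1 head=1: blt.BR/xor.ALU i1&i2 2-wide
#2 head=3: sll.ALU i3 RAW r2
#3 head=4: or.ALU/xor.ALU i4&i5 2-wide
#4 head=6: sub.ALU i6 WAW r3
#5 head=7: ld.MEM i7 tail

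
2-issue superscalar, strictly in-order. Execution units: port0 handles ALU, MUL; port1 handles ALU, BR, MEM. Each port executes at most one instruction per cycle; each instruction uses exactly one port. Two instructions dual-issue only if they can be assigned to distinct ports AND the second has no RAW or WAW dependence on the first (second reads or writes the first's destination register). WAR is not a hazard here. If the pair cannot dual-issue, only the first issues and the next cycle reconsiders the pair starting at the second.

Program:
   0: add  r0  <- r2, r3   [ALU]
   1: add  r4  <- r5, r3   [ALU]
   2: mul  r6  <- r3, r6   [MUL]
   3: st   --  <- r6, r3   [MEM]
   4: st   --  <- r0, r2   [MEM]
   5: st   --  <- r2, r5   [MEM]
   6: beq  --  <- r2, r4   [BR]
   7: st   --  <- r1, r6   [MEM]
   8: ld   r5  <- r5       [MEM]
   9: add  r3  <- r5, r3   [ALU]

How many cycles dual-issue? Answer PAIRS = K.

PAIRS = 1

#0 head=0: add.ALU add.ALU i0/i1 pair
#1 head=2: mul.MUL i2 RAW r6
#2 head=3: st.MEM i3 no-port MEM/MEM
#3 head=4: st.MEM i4 no-port MEM/MEM
#4 head=5: st.MEM i5 no-port MEM/BR
#5 head=6: beq.BR i6 no-port BR/MEM
#6 head=7: st.MEM i7 no-port MEM/MEM
#7 head=8: ld.MEM i8 RAW r5
#8 head=9: add.ALU i9 tail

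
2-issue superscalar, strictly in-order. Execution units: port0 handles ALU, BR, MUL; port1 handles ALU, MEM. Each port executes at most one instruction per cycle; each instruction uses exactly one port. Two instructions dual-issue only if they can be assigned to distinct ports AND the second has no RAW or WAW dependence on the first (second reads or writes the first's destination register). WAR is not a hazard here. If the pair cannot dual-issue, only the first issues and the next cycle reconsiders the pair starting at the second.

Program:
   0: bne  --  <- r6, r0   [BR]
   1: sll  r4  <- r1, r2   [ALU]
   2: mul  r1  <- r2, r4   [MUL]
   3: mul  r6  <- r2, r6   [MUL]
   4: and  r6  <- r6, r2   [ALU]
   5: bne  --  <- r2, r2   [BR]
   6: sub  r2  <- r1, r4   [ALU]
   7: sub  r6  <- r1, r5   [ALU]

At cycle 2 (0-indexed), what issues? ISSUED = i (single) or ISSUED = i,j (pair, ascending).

#0 head=0: bne+sll i0,i1 dual
#1 head=2: mul i2 no-port MUL/MUL
#2 head=3: mul i3 RAW+WAW r6
#3 head=4: and+bne i4,i5 dual
#4 head=6: sub+sub i6,i7 dual

ISSUED = 3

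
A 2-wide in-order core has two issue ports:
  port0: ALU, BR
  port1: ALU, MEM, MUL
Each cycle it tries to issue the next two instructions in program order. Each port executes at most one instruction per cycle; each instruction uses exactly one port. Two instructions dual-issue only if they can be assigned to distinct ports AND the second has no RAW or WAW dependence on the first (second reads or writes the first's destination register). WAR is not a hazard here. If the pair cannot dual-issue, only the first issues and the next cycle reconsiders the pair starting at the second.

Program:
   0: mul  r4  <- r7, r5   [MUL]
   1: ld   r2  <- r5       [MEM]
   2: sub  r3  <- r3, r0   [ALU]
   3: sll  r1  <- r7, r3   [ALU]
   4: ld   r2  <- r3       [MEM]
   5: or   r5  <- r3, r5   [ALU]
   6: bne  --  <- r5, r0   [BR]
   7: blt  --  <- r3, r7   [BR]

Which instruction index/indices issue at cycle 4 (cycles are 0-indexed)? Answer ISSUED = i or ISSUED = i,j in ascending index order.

c0: i0 mul  no-port MUL/MEM
c1: i1/i2 ld/sub  2-wide
c2: i3/i4 sll/ld  2-wide
c3: i5 or  RAW r5
c4: i6 bne  no-port BR/BR
c5: i7 blt  tail

ISSUED = 6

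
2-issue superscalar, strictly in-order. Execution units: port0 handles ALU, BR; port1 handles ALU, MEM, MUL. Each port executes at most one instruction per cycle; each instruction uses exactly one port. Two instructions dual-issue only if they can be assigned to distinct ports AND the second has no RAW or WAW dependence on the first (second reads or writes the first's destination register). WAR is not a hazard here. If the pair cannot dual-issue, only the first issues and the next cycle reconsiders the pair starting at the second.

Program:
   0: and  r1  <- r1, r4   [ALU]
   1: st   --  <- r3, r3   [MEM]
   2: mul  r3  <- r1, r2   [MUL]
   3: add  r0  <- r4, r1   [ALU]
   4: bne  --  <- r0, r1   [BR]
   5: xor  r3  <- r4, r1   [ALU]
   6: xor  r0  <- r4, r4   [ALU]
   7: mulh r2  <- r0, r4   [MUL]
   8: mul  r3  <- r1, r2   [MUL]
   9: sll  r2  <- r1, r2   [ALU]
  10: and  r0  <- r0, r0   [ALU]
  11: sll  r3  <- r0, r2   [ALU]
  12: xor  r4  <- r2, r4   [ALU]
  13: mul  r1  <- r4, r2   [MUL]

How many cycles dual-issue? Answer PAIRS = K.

#0 head=0: and st i0&i1 pair
#1 head=2: mul add i2&i3 pair
#2 head=4: bne xor i4&i5 pair
#3 head=6: xor i6 RAW r0
#4 head=7: mulh i7 no-port MUL/MUL
#5 head=8: mul sll i8&i9 pair
#6 head=10: and i10 RAW r0
#7 head=11: sll xor i11&i12 pair
#8 head=13: mul i13 tail

PAIRS = 5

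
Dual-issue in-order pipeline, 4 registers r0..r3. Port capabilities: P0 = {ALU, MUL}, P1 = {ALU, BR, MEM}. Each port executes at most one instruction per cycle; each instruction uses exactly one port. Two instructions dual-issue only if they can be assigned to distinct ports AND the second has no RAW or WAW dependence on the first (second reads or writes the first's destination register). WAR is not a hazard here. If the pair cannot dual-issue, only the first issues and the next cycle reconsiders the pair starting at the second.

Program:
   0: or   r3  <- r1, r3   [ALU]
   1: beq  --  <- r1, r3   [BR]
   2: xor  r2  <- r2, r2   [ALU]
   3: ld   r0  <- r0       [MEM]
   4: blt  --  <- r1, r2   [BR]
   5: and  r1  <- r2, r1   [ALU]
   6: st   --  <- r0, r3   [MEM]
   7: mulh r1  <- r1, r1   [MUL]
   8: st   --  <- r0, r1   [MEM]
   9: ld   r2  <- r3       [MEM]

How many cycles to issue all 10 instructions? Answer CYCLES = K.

#0 head=0: or.ALU i0 RAW r3
#1 head=1: beq.BR;xor.ALU i1,i2 pair
#2 head=3: ld.MEM i3 no-port MEM/BR
#3 head=4: blt.BR;and.ALU i4,i5 pair
#4 head=6: st.MEM;mulh.MUL i6,i7 pair
#5 head=8: st.MEM i8 no-port MEM/MEM
#6 head=9: ld.MEM i9 tail

CYCLES = 7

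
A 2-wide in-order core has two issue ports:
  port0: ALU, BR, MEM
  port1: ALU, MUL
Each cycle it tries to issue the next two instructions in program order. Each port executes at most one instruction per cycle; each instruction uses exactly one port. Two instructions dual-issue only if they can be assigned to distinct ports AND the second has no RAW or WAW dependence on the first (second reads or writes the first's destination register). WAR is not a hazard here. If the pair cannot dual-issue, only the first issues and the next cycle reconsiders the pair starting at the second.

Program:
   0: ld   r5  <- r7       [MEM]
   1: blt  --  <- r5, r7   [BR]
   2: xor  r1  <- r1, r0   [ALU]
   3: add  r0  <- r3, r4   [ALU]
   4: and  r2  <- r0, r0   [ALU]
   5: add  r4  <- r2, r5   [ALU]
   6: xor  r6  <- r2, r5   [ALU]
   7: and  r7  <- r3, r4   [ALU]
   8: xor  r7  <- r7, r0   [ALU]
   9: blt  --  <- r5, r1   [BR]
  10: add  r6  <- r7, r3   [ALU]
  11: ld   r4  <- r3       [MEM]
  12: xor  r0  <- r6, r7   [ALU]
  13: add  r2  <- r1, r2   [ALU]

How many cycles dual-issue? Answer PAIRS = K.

PAIRS = 5

#0 head=0: ld i0 no-port MEM/BR
#1 head=1: blt;xor i1/i2 dual
#2 head=3: add i3 RAW r0
#3 head=4: and i4 RAW r2
#4 head=5: add;xor i5/i6 dual
#5 head=7: and i7 RAW+WAW r7
#6 head=8: xor;blt i8/i9 dual
#7 head=10: add;ld i10/i11 dual
#8 head=12: xor;add i12/i13 dual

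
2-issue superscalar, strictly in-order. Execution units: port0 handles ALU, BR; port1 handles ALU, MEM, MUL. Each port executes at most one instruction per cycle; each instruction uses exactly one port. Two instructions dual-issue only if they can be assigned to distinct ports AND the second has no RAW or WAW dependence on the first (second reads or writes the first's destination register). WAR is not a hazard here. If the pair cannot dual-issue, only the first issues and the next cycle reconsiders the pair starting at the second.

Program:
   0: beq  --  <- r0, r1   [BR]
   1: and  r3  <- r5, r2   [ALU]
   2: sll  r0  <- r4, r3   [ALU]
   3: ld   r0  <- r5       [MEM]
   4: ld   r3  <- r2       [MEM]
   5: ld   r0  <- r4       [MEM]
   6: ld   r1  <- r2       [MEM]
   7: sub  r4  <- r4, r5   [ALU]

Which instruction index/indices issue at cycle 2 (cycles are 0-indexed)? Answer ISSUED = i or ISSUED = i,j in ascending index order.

ISSUED = 3

t=0 i0/i1:beq/and ; pair
t=1 i2:sll ; WAW r0
t=2 i3:ld ; no-port MEM/MEM
t=3 i4:ld ; no-port MEM/MEM
t=4 i5:ld ; no-port MEM/MEM
t=5 i6/i7:ld/sub ; pair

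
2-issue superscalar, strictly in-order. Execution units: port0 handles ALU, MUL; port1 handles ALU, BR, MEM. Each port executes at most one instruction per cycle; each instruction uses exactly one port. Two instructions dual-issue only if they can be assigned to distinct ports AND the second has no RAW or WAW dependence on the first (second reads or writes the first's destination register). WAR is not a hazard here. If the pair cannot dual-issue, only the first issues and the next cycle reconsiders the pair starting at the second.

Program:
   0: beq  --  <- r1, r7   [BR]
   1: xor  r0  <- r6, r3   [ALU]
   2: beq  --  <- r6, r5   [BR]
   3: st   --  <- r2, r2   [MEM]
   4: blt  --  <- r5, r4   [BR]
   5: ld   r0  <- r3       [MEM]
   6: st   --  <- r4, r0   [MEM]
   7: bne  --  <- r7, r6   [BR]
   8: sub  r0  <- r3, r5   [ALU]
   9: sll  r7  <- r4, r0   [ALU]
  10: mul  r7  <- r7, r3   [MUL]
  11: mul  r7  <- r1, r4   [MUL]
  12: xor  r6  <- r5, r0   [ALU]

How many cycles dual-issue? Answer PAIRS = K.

PAIRS = 3

0. beq.BR+xor.ALU @i0+i1  | dual
1. beq.BR @i2  | no-port BR/MEM
2. st.MEM @i3  | no-port MEM/BR
3. blt.BR @i4  | no-port BR/MEM
4. ld.MEM @i5  | no-port MEM/MEM
5. st.MEM @i6  | no-port MEM/BR
6. bne.BR+sub.ALU @i7+i8  | dual
7. sll.ALU @i9  | RAW+WAW r7
8. mul.MUL @i10  | no-port MUL/MUL
9. mul.MUL+xor.ALU @i11+i12  | dual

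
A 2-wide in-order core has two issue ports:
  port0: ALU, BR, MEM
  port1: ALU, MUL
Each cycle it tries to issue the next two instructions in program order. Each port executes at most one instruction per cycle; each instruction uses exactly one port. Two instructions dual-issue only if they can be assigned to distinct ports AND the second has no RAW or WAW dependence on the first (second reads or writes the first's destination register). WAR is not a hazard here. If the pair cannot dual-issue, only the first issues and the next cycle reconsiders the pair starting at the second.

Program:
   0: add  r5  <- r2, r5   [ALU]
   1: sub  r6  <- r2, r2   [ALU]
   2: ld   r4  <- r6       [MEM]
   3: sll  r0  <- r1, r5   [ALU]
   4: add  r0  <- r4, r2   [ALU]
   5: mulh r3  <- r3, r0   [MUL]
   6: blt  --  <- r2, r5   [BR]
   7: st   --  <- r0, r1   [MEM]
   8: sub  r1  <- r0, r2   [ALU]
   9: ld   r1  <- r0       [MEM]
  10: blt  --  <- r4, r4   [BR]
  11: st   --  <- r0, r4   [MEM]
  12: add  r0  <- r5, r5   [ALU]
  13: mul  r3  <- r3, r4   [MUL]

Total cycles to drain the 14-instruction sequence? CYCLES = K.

c0: i0/i1 add+sub  pair
c1: i2/i3 ld+sll  pair
c2: i4 add  RAW r0
c3: i5/i6 mulh+blt  pair
c4: i7/i8 st+sub  pair
c5: i9 ld  no-port MEM/BR
c6: i10 blt  no-port BR/MEM
c7: i11/i12 st+add  pair
c8: i13 mul  tail

CYCLES = 9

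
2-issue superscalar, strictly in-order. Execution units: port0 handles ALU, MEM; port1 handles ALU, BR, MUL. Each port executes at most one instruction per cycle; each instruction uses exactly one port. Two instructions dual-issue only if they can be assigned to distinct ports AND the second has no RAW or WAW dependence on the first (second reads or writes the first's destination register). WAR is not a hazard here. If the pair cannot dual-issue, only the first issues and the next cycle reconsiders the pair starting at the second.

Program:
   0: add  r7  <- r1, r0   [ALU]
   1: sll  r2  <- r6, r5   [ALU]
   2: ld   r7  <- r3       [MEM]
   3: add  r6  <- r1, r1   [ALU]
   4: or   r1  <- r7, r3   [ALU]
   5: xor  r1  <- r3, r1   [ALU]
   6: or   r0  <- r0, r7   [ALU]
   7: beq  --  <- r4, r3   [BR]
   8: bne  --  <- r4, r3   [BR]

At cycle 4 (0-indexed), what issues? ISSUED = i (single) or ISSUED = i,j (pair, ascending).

#0 head=0: add;sll i0&i1 pair
#1 head=2: ld;add i2&i3 pair
#2 head=4: or i4 RAW+WAW r1
#3 head=5: xor;or i5&i6 pair
#4 head=7: beq i7 no-port BR/BR
#5 head=8: bne i8 tail

ISSUED = 7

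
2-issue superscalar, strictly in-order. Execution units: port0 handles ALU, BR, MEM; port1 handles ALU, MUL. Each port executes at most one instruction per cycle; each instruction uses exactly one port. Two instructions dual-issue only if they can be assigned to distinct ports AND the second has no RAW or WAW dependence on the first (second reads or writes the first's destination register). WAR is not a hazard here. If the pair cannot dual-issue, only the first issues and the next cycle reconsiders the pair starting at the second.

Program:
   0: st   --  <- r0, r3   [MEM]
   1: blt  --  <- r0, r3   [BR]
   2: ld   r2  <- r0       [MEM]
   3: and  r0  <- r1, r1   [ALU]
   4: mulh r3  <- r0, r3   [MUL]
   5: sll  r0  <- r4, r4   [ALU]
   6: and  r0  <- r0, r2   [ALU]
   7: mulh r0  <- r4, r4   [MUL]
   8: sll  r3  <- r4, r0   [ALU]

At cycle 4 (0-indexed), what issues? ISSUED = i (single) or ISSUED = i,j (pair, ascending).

0. st.MEM @i0  | no-port MEM/BR
1. blt.BR @i1  | no-port BR/MEM
2. ld.MEM and.ALU @i2/i3  | 2-wide
3. mulh.MUL sll.ALU @i4/i5  | 2-wide
4. and.ALU @i6  | WAW r0
5. mulh.MUL @i7  | RAW r0
6. sll.ALU @i8  | tail

ISSUED = 6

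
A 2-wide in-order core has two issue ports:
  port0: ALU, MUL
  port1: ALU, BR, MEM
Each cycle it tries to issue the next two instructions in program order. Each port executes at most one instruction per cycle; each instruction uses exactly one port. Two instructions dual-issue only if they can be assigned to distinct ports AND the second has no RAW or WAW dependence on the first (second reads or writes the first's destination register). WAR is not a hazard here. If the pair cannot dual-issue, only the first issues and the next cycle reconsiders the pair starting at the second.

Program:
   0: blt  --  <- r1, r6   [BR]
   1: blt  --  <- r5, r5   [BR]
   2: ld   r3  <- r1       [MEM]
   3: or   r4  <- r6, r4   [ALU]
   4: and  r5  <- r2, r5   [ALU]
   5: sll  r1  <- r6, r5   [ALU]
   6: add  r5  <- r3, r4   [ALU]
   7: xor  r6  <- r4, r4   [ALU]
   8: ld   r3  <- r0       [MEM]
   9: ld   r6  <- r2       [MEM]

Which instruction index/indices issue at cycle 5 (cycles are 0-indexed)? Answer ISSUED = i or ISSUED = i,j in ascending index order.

ISSUED = 7,8

[0] i0  blt.BR  -- no-port BR/BR
[1] i1  blt.BR  -- no-port BR/MEM
[2] i2+i3  ld.MEM+or.ALU  -- 2-wide
[3] i4  and.ALU  -- RAW r5
[4] i5+i6  sll.ALU+add.ALU  -- 2-wide
[5] i7+i8  xor.ALU+ld.MEM  -- 2-wide
[6] i9  ld.MEM  -- tail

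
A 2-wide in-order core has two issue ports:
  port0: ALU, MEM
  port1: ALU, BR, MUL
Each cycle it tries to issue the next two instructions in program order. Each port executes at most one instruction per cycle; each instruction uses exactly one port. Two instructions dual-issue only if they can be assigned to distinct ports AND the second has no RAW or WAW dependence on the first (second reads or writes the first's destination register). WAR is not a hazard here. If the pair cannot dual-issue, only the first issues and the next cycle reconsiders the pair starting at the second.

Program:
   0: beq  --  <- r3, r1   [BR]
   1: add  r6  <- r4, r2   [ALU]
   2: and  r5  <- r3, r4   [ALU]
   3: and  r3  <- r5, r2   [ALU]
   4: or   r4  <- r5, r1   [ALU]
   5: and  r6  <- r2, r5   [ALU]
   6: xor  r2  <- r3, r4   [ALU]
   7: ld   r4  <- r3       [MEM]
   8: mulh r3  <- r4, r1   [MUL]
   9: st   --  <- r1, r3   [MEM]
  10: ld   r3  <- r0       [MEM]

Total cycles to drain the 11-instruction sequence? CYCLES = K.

c0: i0+i1 beq/add  pair
c1: i2 and  RAW r5
c2: i3+i4 and/or  pair
c3: i5+i6 and/xor  pair
c4: i7 ld  RAW r4
c5: i8 mulh  RAW r3
c6: i9 st  no-port MEM/MEM
c7: i10 ld  tail

CYCLES = 8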